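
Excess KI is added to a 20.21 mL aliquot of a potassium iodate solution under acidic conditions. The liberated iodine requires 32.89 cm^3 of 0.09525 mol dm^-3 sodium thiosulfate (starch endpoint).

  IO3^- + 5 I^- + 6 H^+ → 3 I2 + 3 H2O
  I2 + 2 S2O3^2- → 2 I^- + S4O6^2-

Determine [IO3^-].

n(S2O3^2-) = 0.03289 × 0.09525 = 3.133 × 10^-3 mol
n(I2) = n(S2O3^2-)/2 = 1.566 × 10^-3 mol
From the 1:3 ratio, n(IO3^-) in the aliquot = 1/3 × 1.566 × 10^-3 = 5.221 × 10^-4 mol
[IO3^-] = 5.221 × 10^-4 / 0.02021 = 0.02584 mol/L

0.02584 mol/L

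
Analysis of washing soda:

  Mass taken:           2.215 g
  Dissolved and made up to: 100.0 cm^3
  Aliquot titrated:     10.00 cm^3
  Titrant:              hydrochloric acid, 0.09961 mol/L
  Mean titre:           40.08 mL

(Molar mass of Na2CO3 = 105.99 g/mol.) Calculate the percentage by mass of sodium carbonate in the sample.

Na2CO3 + 2 HCl → 2 NaCl + H2O + CO2
n(HCl) per titration = 0.04008 × 0.09961 = 3.992 × 10^-3 mol
From the 1:2 ratio, n(Na2CO3) in each aliquot = 1/2 × 3.992 × 10^-3 = 1.996 × 10^-3 mol
n(Na2CO3) in the whole flask = 1.996 × 10^-3 × 100.0/10.00 = 0.01996 mol
mass of Na2CO3 = 0.01996 × 105.99 = 2.116 g
% Na2CO3 = 2.116 / 2.215 × 100 = 95.52 %

95.52 %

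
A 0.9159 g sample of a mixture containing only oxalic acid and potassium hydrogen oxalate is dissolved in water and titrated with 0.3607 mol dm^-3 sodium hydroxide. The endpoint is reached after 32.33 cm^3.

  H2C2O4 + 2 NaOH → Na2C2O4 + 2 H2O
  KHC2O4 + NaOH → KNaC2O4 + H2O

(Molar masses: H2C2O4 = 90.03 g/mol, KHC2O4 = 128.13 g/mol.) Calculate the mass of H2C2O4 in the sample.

n(NaOH) = 0.03233 × 0.3607 = 0.01166 mol
Let x = n(H2C2O4), y = n(KHC2O4).
Titrant: 2x + 1y = 0.01166;  mass: 90.03x + 128.13y = 0.9159
Solving, x = 3.479 × 10^-3 mol, y = 4.704 × 10^-3 mol
mass of H2C2O4 = 3.479 × 10^-3 × 90.03 = 0.3132 g

0.3132 g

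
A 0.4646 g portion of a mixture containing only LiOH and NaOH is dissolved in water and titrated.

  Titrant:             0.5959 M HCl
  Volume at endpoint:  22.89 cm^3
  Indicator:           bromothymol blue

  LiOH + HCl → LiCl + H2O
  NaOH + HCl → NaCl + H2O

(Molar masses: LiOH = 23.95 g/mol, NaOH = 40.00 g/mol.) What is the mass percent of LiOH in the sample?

26.02 %

n(HCl) = 0.02289 × 0.5959 = 0.01364 mol
Let x = n(LiOH), y = n(NaOH).
Titrant: 1x + 1y = 0.01364;  mass: 23.95x + 40.00y = 0.4646
Solving, x = 5.047 × 10^-3 mol, y = 8.593 × 10^-3 mol
mass of LiOH = 5.047 × 10^-3 × 23.95 = 0.1209 g
% LiOH = 0.1209 / 0.4646 × 100 = 26.02 %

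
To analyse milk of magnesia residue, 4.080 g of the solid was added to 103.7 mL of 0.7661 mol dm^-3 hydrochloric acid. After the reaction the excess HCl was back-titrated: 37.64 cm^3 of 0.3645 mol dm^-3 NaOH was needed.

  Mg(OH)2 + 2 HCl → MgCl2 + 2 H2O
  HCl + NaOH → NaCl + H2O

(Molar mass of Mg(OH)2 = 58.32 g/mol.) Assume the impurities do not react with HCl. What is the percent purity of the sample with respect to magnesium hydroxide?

n(HCl) added = 0.1037 × 0.7661 = 0.07944 mol
n(NaOH) used in back-titration = 0.03764 × 0.3645 = 0.01372 mol
n(HCl) left over = 0.01372 mol (1:1 ratio)
n(HCl) consumed by analyte = 0.07944 − 0.01372 = 0.06572 mol
From the 1:2 ratio, n(Mg(OH)2) = 1/2 × 0.06572 = 0.03286 mol
mass of Mg(OH)2 = 0.03286 × 58.32 = 1.917 g
% Mg(OH)2 = 1.917 / 4.080 × 100 = 46.97 %

46.97 %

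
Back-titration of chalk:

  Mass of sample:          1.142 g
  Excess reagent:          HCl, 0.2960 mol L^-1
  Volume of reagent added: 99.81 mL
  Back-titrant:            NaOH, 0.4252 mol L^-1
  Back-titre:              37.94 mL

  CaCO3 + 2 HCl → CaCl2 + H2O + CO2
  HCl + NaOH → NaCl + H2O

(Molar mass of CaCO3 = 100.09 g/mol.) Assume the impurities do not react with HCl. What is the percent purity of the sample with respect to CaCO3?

n(HCl) added = 0.09981 × 0.2960 = 0.02954 mol
n(NaOH) used in back-titration = 0.03794 × 0.4252 = 0.01613 mol
n(HCl) left over = 0.01613 mol (1:1 ratio)
n(HCl) consumed by analyte = 0.02954 − 0.01613 = 0.01341 mol
From the 1:2 ratio, n(CaCO3) = 1/2 × 0.01341 = 6.706 × 10^-3 mol
mass of CaCO3 = 6.706 × 10^-3 × 100.09 = 0.6712 g
% CaCO3 = 0.6712 / 1.142 × 100 = 58.77 %

58.77 %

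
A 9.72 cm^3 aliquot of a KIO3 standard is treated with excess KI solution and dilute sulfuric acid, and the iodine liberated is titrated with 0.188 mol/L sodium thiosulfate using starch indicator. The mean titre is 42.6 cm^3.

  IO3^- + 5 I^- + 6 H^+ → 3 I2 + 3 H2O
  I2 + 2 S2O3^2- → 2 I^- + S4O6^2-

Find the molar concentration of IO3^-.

n(S2O3^2-) = 0.0426 × 0.188 = 8.01 × 10^-3 mol
n(I2) = n(S2O3^2-)/2 = 4.00 × 10^-3 mol
From the 1:3 ratio, n(IO3^-) in the aliquot = 1/3 × 4.00 × 10^-3 = 1.33 × 10^-3 mol
[IO3^-] = 1.33 × 10^-3 / 0.00972 = 0.137 mol/L

0.137 mol/L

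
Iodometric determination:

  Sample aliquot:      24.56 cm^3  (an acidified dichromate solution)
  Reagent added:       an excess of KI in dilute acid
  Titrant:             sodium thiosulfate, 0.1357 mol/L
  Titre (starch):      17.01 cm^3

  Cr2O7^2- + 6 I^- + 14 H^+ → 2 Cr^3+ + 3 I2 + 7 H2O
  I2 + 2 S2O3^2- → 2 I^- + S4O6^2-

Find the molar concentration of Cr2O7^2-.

n(S2O3^2-) = 0.01701 × 0.1357 = 2.308 × 10^-3 mol
n(I2) = n(S2O3^2-)/2 = 1.154 × 10^-3 mol
From the 1:3 ratio, n(Cr2O7^2-) in the aliquot = 1/3 × 1.154 × 10^-3 = 3.847 × 10^-4 mol
[Cr2O7^2-] = 3.847 × 10^-4 / 0.02456 = 0.01566 mol/L

0.01566 mol/L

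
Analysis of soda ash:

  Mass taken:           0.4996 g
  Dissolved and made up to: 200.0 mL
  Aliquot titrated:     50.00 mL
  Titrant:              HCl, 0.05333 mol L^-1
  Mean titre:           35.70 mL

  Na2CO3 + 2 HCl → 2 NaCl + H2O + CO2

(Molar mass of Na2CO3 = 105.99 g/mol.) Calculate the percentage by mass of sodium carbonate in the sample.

80.78 %

n(HCl) per titration = 0.03570 × 0.05333 = 1.904 × 10^-3 mol
From the 1:2 ratio, n(Na2CO3) in each aliquot = 1/2 × 1.904 × 10^-3 = 9.519 × 10^-4 mol
n(Na2CO3) in the whole flask = 9.519 × 10^-4 × 200.0/50.00 = 3.808 × 10^-3 mol
mass of Na2CO3 = 3.808 × 10^-3 × 105.99 = 0.4036 g
% Na2CO3 = 0.4036 / 0.4996 × 100 = 80.78 %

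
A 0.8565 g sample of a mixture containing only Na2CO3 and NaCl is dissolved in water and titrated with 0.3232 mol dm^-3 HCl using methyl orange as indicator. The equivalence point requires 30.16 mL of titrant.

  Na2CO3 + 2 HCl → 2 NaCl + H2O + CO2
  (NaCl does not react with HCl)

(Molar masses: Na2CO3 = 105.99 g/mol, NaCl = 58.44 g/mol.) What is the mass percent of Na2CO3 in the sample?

60.31 %

n(HCl) = 0.03016 × 0.3232 = 9.748 × 10^-3 mol
Let x = n(Na2CO3), y = n(NaCl).
Titrant: 2x = 9.748 × 10^-3;  mass: 105.99x + 58.44y = 0.8565
Solving, x = 4.874 × 10^-3 mol, y = 5.817 × 10^-3 mol
mass of Na2CO3 = 4.874 × 10^-3 × 105.99 = 0.5166 g
% Na2CO3 = 0.5166 / 0.8565 × 100 = 60.31 %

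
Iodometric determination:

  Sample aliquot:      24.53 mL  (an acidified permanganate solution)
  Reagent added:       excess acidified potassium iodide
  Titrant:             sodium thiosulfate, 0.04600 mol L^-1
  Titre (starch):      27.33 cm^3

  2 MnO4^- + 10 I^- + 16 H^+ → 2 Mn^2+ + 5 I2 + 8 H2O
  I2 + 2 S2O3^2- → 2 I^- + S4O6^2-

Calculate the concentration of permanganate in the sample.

n(S2O3^2-) = 0.02733 × 0.04600 = 1.257 × 10^-3 mol
n(I2) = n(S2O3^2-)/2 = 6.286 × 10^-4 mol
From the 2:5 ratio, n(MnO4^-) in the aliquot = 2/5 × 6.286 × 10^-4 = 2.514 × 10^-4 mol
[MnO4^-] = 2.514 × 10^-4 / 0.02453 = 0.01025 mol/L

0.01025 mol/L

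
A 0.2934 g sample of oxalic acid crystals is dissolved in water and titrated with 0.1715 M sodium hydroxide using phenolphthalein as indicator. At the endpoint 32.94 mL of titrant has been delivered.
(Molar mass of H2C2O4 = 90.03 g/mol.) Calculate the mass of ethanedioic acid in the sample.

H2C2O4 + 2 NaOH → Na2C2O4 + 2 H2O
n(NaOH) = 0.03294 L × 0.1715 mol/L = 5.649 × 10^-3 mol
From the 1:2 ratio, n(H2C2O4) = 1/2 × 5.649 × 10^-3 = 2.825 × 10^-3 mol
mass of H2C2O4 = 2.825 × 10^-3 × 90.03 g/mol = 0.2543 g

0.2543 g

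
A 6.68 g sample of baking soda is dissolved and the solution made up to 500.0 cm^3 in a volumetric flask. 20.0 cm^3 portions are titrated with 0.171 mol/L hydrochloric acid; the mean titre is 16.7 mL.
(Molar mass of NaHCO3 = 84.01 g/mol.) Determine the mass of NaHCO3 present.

6.00 g

NaHCO3 + HCl → NaCl + H2O + CO2
n(HCl) per titration = 0.0167 × 0.171 = 2.86 × 10^-3 mol
n(NaHCO3) in each aliquot = 2.86 × 10^-3 mol (1:1 ratio)
n(NaHCO3) in the whole flask = 2.86 × 10^-3 × 500.0/20.0 = 0.0714 mol
mass of NaHCO3 = 0.0714 × 84.01 = 6.00 g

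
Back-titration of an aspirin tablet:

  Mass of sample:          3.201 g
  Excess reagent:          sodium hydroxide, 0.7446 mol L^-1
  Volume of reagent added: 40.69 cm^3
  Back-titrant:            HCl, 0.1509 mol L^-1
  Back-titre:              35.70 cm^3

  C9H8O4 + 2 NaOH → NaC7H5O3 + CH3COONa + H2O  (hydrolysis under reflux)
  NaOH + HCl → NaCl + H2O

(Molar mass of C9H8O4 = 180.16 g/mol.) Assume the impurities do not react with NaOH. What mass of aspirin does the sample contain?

n(NaOH) added = 0.04069 × 0.7446 = 0.03030 mol
n(HCl) used in back-titration = 0.03570 × 0.1509 = 5.387 × 10^-3 mol
n(NaOH) left over = 5.387 × 10^-3 mol (1:1 ratio)
n(NaOH) consumed by analyte = 0.03030 − 5.387 × 10^-3 = 0.02491 mol
From the 1:2 ratio, n(C9H8O4) = 1/2 × 0.02491 = 0.01246 mol
mass of C9H8O4 = 0.01246 × 180.16 = 2.244 g

2.244 g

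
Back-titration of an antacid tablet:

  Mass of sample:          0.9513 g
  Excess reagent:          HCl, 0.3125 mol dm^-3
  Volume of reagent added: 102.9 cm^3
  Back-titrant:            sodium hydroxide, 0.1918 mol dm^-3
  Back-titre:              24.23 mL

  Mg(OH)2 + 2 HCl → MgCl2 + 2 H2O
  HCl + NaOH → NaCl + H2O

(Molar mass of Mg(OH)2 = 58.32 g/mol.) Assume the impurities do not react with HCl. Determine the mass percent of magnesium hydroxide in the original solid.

n(HCl) added = 0.1029 × 0.3125 = 0.03216 mol
n(NaOH) used in back-titration = 0.02423 × 0.1918 = 4.647 × 10^-3 mol
n(HCl) left over = 4.647 × 10^-3 mol (1:1 ratio)
n(HCl) consumed by analyte = 0.03216 − 4.647 × 10^-3 = 0.02751 mol
From the 1:2 ratio, n(Mg(OH)2) = 1/2 × 0.02751 = 0.01375 mol
mass of Mg(OH)2 = 0.01375 × 58.32 = 0.8022 g
% Mg(OH)2 = 0.8022 / 0.9513 × 100 = 84.32 %

84.32 %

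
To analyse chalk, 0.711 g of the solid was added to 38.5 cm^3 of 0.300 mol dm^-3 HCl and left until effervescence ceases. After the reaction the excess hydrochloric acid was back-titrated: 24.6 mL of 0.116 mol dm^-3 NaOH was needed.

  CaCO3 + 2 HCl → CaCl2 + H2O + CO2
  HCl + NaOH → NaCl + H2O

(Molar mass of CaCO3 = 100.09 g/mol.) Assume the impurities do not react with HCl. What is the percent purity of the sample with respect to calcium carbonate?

n(HCl) added = 0.0385 × 0.300 = 0.0115 mol
n(NaOH) used in back-titration = 0.0246 × 0.116 = 2.85 × 10^-3 mol
n(HCl) left over = 2.85 × 10^-3 mol (1:1 ratio)
n(HCl) consumed by analyte = 0.0115 − 2.85 × 10^-3 = 8.70 × 10^-3 mol
From the 1:2 ratio, n(CaCO3) = 1/2 × 8.70 × 10^-3 = 4.35 × 10^-3 mol
mass of CaCO3 = 4.35 × 10^-3 × 100.09 = 0.435 g
% CaCO3 = 0.435 / 0.711 × 100 = 61.2 %

61.2 %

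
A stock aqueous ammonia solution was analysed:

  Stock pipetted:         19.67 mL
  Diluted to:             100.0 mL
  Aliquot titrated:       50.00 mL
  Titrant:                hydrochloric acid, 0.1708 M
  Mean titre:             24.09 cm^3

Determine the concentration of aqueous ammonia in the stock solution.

0.4184 M

NH3 + HCl → NH4Cl
n(HCl) = 0.02409 × 0.1708 = 4.115 × 10^-3 mol
n(NH3) in the aliquot = 4.115 × 10^-3 mol (1:1 ratio)
[NH3]_dilute = 4.115 × 10^-3 / 0.05000 = 0.08229 mol/L
Dilution factor = 100.0 / 19.67 = 5.084
[NH3]_stock = 0.08229 × 5.084 = 0.4184 mol/L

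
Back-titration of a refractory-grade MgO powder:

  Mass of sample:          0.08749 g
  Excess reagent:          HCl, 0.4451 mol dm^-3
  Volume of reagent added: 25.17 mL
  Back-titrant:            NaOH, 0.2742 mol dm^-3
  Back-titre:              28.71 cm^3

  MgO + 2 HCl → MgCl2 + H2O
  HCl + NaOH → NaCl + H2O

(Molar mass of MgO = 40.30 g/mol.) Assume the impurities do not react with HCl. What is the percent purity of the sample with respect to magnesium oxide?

76.71 %

n(HCl) added = 0.02517 × 0.4451 = 0.01120 mol
n(NaOH) used in back-titration = 0.02871 × 0.2742 = 7.872 × 10^-3 mol
n(HCl) left over = 7.872 × 10^-3 mol (1:1 ratio)
n(HCl) consumed by analyte = 0.01120 − 7.872 × 10^-3 = 3.331 × 10^-3 mol
From the 1:2 ratio, n(MgO) = 1/2 × 3.331 × 10^-3 = 1.665 × 10^-3 mol
mass of MgO = 1.665 × 10^-3 × 40.30 = 0.06712 g
% MgO = 0.06712 / 0.08749 × 100 = 76.71 %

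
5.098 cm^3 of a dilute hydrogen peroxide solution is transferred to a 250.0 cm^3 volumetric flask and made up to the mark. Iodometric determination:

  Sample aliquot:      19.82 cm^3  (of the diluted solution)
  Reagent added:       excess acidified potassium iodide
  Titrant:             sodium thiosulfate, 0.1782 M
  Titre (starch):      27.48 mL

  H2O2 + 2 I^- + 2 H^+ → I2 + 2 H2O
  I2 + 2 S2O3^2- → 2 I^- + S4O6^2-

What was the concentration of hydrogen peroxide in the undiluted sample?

6.058 M

n(S2O3^2-) = 0.02748 × 0.1782 = 4.897 × 10^-3 mol
n(I2) = n(S2O3^2-)/2 = 2.448 × 10^-3 mol
n(H2O2) in the aliquot = 2.448 × 10^-3 mol (1:1 ratio)
[H2O2]_dilute = 2.448 × 10^-3 / 0.01982 = 0.1235 mol/L
[H2O2]_original = 0.1235 × 250.0/5.098 = 6.058 mol/L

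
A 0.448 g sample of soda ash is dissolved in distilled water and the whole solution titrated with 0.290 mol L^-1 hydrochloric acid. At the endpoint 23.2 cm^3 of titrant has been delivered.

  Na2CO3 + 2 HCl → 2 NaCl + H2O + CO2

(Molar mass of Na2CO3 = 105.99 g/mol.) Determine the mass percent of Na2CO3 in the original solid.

n(HCl) = 0.0232 L × 0.290 mol/L = 6.73 × 10^-3 mol
From the 1:2 ratio, n(Na2CO3) = 1/2 × 6.73 × 10^-3 = 3.36 × 10^-3 mol
mass of Na2CO3 = 3.36 × 10^-3 × 105.99 g/mol = 0.357 g
% Na2CO3 = 0.357 / 0.448 × 100 = 79.6 %

79.6 %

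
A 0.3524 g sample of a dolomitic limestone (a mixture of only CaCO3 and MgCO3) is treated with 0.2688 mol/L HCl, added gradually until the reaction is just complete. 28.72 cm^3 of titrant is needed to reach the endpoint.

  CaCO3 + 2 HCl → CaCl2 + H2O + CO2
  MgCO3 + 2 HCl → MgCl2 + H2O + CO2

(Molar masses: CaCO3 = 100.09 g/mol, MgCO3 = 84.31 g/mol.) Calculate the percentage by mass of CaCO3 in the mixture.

48.54 %

n(HCl) = 0.02872 × 0.2688 = 7.720 × 10^-3 mol
Let x = n(CaCO3), y = n(MgCO3).
Titrant: 2x + 2y = 7.720 × 10^-3;  mass: 100.09x + 84.31y = 0.3524
Solving, x = 1.709 × 10^-3 mol, y = 2.151 × 10^-3 mol
mass of CaCO3 = 1.709 × 10^-3 × 100.09 = 0.1710 g
% CaCO3 = 0.1710 / 0.3524 × 100 = 48.54 %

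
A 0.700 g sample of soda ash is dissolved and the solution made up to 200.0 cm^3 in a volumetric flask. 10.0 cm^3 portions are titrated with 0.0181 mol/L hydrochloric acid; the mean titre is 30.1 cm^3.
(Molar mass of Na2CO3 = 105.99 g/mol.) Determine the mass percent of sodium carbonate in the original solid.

82.5 %

Na2CO3 + 2 HCl → 2 NaCl + H2O + CO2
n(HCl) per titration = 0.0301 × 0.0181 = 5.45 × 10^-4 mol
From the 1:2 ratio, n(Na2CO3) in each aliquot = 1/2 × 5.45 × 10^-4 = 2.72 × 10^-4 mol
n(Na2CO3) in the whole flask = 2.72 × 10^-4 × 200.0/10.0 = 5.45 × 10^-3 mol
mass of Na2CO3 = 5.45 × 10^-3 × 105.99 = 0.577 g
% Na2CO3 = 0.577 / 0.700 × 100 = 82.5 %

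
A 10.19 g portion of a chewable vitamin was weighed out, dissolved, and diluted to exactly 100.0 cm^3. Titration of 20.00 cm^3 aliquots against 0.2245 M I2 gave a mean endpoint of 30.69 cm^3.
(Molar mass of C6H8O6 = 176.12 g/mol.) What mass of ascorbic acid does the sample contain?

C6H8O6 + I2 → C6H6O6 + 2 HI
n(I2) per titration = 0.03069 × 0.2245 = 6.890 × 10^-3 mol
n(C6H8O6) in each aliquot = 6.890 × 10^-3 mol (1:1 ratio)
n(C6H8O6) in the whole flask = 6.890 × 10^-3 × 100.0/20.00 = 0.03445 mol
mass of C6H8O6 = 0.03445 × 176.12 = 6.067 g

6.067 g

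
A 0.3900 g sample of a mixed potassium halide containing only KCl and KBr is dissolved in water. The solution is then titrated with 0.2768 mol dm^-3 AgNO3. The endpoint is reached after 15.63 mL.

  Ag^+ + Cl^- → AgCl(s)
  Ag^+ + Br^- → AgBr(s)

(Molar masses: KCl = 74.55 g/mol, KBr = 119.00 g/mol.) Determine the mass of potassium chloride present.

0.2094 g

n(AgNO3) = 0.01563 × 0.2768 = 4.326 × 10^-3 mol
Let x = n(KCl), y = n(KBr).
Titrant: 1x + 1y = 4.326 × 10^-3;  mass: 74.55x + 119.00y = 0.3900
Solving, x = 2.809 × 10^-3 mol, y = 1.518 × 10^-3 mol
mass of KCl = 2.809 × 10^-3 × 74.55 = 0.2094 g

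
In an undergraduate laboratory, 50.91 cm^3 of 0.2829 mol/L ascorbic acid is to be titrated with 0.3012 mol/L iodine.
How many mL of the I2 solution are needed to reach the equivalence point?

C6H8O6 + I2 → C6H6O6 + 2 HI
n(C6H8O6) = 0.05091 L × 0.2829 mol/L = 0.01440 mol
n(I2) = 0.01440 mol (1:1 stoichiometry)
V(I2) = 0.01440 mol / 0.3012 mol/L = 0.04782 L = 47.82 mL

47.82 mL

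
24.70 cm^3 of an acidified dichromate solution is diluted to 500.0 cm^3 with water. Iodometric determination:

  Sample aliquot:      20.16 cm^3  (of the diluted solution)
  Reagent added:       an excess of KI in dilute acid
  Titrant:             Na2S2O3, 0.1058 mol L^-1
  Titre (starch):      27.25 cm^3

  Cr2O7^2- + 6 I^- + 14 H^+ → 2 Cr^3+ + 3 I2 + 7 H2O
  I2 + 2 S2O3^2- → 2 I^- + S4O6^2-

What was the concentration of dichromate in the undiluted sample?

0.4825 mol/L

n(S2O3^2-) = 0.02725 × 0.1058 = 2.883 × 10^-3 mol
n(I2) = n(S2O3^2-)/2 = 1.442 × 10^-3 mol
From the 1:3 ratio, n(Cr2O7^2-) in the aliquot = 1/3 × 1.442 × 10^-3 = 4.805 × 10^-4 mol
[Cr2O7^2-]_dilute = 4.805 × 10^-4 / 0.02016 = 0.02383 mol/L
[Cr2O7^2-]_original = 0.02383 × 500.0/24.70 = 0.4825 mol/L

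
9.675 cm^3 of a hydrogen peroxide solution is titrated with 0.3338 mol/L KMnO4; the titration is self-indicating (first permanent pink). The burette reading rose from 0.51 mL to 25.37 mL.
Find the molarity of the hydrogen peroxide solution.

2.144 mol/L

2 MnO4^- + 5 H2O2 + 6 H^+ → 2 Mn^2+ + 5 O2 + 8 H2O
n(KMnO4) = 0.02486 L × 0.3338 mol/L = 8.298 × 10^-3 mol
From the 5:2 mole ratio, n(H2O2) = 5/2 × 8.298 × 10^-3 = 0.02075 mol
[H2O2] = 0.02075 mol / 0.009675 L = 2.144 mol/L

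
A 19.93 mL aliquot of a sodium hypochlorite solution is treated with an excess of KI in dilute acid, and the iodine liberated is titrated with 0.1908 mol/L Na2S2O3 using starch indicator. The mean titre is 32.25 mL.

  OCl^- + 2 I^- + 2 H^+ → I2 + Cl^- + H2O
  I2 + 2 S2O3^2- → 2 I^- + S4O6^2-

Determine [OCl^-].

0.1544 mol/L

n(S2O3^2-) = 0.03225 × 0.1908 = 6.153 × 10^-3 mol
n(I2) = n(S2O3^2-)/2 = 3.077 × 10^-3 mol
n(OCl^-) in the aliquot = 3.077 × 10^-3 mol (1:1 ratio)
[OCl^-] = 3.077 × 10^-3 / 0.01993 = 0.1544 mol/L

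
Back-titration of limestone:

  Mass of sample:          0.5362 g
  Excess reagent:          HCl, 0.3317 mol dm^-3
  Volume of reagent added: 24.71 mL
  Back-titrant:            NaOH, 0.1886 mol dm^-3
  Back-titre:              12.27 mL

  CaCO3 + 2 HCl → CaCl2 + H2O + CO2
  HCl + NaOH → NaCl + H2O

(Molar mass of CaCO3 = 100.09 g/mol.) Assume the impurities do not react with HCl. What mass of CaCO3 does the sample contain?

0.2944 g

n(HCl) added = 0.02471 × 0.3317 = 8.196 × 10^-3 mol
n(NaOH) used in back-titration = 0.01227 × 0.1886 = 2.314 × 10^-3 mol
n(HCl) left over = 2.314 × 10^-3 mol (1:1 ratio)
n(HCl) consumed by analyte = 8.196 × 10^-3 − 2.314 × 10^-3 = 5.882 × 10^-3 mol
From the 1:2 ratio, n(CaCO3) = 1/2 × 5.882 × 10^-3 = 2.941 × 10^-3 mol
mass of CaCO3 = 2.941 × 10^-3 × 100.09 = 0.2944 g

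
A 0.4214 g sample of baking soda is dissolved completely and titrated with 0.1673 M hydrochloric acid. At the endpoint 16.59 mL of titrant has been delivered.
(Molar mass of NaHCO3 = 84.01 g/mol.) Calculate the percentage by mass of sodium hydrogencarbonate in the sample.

55.33 %

NaHCO3 + HCl → NaCl + H2O + CO2
n(HCl) = 0.01659 L × 0.1673 mol/L = 2.776 × 10^-3 mol
n(NaHCO3) = 2.776 × 10^-3 mol (1:1 ratio)
mass of NaHCO3 = 2.776 × 10^-3 × 84.01 g/mol = 0.2332 g
% NaHCO3 = 0.2332 / 0.4214 × 100 = 55.33 %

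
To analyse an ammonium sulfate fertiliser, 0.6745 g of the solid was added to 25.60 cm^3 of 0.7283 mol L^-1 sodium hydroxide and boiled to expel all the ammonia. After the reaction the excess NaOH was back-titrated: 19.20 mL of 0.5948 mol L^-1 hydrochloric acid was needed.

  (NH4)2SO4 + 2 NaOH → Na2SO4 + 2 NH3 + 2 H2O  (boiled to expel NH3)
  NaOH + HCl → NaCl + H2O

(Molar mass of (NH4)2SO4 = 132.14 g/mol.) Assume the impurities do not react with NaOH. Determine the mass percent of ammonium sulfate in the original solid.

n(NaOH) added = 0.02560 × 0.7283 = 0.01864 mol
n(HCl) used in back-titration = 0.01920 × 0.5948 = 0.01142 mol
n(NaOH) left over = 0.01142 mol (1:1 ratio)
n(NaOH) consumed by analyte = 0.01864 − 0.01142 = 7.224 × 10^-3 mol
From the 1:2 ratio, n((NH4)2SO4) = 1/2 × 7.224 × 10^-3 = 3.612 × 10^-3 mol
mass of (NH4)2SO4 = 3.612 × 10^-3 × 132.14 = 0.4773 g
% (NH4)2SO4 = 0.4773 / 0.6745 × 100 = 70.77 %

70.77 %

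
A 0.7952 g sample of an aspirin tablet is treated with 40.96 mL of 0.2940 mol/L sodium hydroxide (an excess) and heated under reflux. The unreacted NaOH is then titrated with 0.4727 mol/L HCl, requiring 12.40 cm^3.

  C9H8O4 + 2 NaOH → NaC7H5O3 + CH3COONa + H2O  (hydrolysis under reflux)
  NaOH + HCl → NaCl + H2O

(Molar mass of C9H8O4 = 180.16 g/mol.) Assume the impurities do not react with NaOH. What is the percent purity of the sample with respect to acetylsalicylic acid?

70.02 %

n(NaOH) added = 0.04096 × 0.2940 = 0.01204 mol
n(HCl) used in back-titration = 0.01240 × 0.4727 = 5.861 × 10^-3 mol
n(NaOH) left over = 5.861 × 10^-3 mol (1:1 ratio)
n(NaOH) consumed by analyte = 0.01204 − 5.861 × 10^-3 = 6.181 × 10^-3 mol
From the 1:2 ratio, n(C9H8O4) = 1/2 × 6.181 × 10^-3 = 3.090 × 10^-3 mol
mass of C9H8O4 = 3.090 × 10^-3 × 180.16 = 0.5568 g
% C9H8O4 = 0.5568 / 0.7952 × 100 = 70.02 %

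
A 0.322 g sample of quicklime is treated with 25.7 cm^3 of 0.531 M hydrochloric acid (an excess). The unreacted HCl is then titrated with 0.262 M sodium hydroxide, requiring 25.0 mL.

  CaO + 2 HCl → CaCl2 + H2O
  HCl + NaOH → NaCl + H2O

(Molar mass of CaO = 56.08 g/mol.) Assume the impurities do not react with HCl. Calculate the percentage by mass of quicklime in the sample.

61.8 %

n(HCl) added = 0.0257 × 0.531 = 0.0136 mol
n(NaOH) used in back-titration = 0.0250 × 0.262 = 6.55 × 10^-3 mol
n(HCl) left over = 6.55 × 10^-3 mol (1:1 ratio)
n(HCl) consumed by analyte = 0.0136 − 6.55 × 10^-3 = 7.10 × 10^-3 mol
From the 1:2 ratio, n(CaO) = 1/2 × 7.10 × 10^-3 = 3.55 × 10^-3 mol
mass of CaO = 3.55 × 10^-3 × 56.08 = 0.199 g
% CaO = 0.199 / 0.322 × 100 = 61.8 %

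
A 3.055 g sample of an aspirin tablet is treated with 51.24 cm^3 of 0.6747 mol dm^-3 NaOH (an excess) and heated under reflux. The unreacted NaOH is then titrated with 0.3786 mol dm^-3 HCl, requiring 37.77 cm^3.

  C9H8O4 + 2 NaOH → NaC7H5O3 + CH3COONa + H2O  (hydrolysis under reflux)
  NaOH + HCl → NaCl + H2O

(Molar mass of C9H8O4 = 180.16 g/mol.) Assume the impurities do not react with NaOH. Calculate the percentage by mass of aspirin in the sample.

n(NaOH) added = 0.05124 × 0.6747 = 0.03457 mol
n(HCl) used in back-titration = 0.03777 × 0.3786 = 0.01430 mol
n(NaOH) left over = 0.01430 mol (1:1 ratio)
n(NaOH) consumed by analyte = 0.03457 − 0.01430 = 0.02027 mol
From the 1:2 ratio, n(C9H8O4) = 1/2 × 0.02027 = 0.01014 mol
mass of C9H8O4 = 0.01014 × 180.16 = 1.826 g
% C9H8O4 = 1.826 / 3.055 × 100 = 59.77 %

59.77 %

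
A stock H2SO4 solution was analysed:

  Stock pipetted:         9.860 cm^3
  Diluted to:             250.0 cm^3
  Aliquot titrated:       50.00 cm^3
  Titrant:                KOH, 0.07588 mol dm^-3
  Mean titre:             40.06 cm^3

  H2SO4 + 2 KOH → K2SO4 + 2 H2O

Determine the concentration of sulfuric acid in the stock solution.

0.7707 mol/L

n(KOH) = 0.04006 × 0.07588 = 3.040 × 10^-3 mol
From the 1:2 ratio, n(H2SO4) in the aliquot = 1/2 × 3.040 × 10^-3 = 1.520 × 10^-3 mol
[H2SO4]_dilute = 1.520 × 10^-3 / 0.05000 = 0.03040 mol/L
Dilution factor = 250.0 / 9.860 = 25.35
[H2SO4]_stock = 0.03040 × 25.35 = 0.7707 mol/L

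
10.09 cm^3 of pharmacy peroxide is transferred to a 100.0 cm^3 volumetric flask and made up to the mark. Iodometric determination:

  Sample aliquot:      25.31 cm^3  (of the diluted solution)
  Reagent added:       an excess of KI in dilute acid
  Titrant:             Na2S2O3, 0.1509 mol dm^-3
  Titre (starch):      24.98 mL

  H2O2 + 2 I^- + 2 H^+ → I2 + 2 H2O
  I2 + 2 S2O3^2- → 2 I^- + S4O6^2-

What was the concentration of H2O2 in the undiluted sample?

0.7380 mol/L

n(S2O3^2-) = 0.02498 × 0.1509 = 3.769 × 10^-3 mol
n(I2) = n(S2O3^2-)/2 = 1.885 × 10^-3 mol
n(H2O2) in the aliquot = 1.885 × 10^-3 mol (1:1 ratio)
[H2O2]_dilute = 1.885 × 10^-3 / 0.02531 = 0.07447 mol/L
[H2O2]_original = 0.07447 × 100.0/10.09 = 0.7380 mol/L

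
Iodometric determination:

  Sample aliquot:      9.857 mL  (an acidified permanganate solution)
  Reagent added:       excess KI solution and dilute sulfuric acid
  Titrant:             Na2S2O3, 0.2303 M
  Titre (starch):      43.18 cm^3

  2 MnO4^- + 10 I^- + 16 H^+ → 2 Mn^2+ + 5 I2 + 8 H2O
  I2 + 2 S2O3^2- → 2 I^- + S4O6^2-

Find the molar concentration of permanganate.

0.2018 M

n(S2O3^2-) = 0.04318 × 0.2303 = 9.944 × 10^-3 mol
n(I2) = n(S2O3^2-)/2 = 4.972 × 10^-3 mol
From the 2:5 ratio, n(MnO4^-) in the aliquot = 2/5 × 4.972 × 10^-3 = 1.989 × 10^-3 mol
[MnO4^-] = 1.989 × 10^-3 / 0.009857 = 0.2018 mol/L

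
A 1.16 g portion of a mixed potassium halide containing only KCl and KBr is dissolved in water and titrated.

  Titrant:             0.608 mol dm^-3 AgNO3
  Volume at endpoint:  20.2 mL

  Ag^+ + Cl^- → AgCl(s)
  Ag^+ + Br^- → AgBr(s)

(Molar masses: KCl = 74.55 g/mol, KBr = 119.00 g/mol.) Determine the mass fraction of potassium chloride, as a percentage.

n(AgNO3) = 0.0202 × 0.608 = 0.0123 mol
Let x = n(KCl), y = n(KBr).
Titrant: 1x + 1y = 0.0123;  mass: 74.55x + 119.00y = 1.16
Solving, x = 6.78 × 10^-3 mol, y = 5.50 × 10^-3 mol
mass of KCl = 6.78 × 10^-3 × 74.55 = 0.506 g
% KCl = 0.506 / 1.16 × 100 = 43.6 %

43.6 %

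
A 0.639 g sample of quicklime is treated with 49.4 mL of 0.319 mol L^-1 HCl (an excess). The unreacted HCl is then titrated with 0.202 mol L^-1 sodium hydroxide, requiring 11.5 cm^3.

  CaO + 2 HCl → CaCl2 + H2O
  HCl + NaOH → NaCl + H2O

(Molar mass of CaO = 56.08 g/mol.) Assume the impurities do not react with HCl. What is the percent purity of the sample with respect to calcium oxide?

n(HCl) added = 0.0494 × 0.319 = 0.0158 mol
n(NaOH) used in back-titration = 0.0115 × 0.202 = 2.32 × 10^-3 mol
n(HCl) left over = 2.32 × 10^-3 mol (1:1 ratio)
n(HCl) consumed by analyte = 0.0158 − 2.32 × 10^-3 = 0.0134 mol
From the 1:2 ratio, n(CaO) = 1/2 × 0.0134 = 6.72 × 10^-3 mol
mass of CaO = 6.72 × 10^-3 × 56.08 = 0.377 g
% CaO = 0.377 / 0.639 × 100 = 59.0 %

59.0 %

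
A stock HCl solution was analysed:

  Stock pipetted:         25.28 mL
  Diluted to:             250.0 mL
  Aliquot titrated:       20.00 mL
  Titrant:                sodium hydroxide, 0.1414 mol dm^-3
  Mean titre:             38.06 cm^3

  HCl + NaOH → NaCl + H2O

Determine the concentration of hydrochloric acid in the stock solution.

n(NaOH) = 0.03806 × 0.1414 = 5.382 × 10^-3 mol
n(HCl) in the aliquot = 5.382 × 10^-3 mol (1:1 ratio)
[HCl]_dilute = 5.382 × 10^-3 / 0.02000 = 0.2691 mol/L
Dilution factor = 250.0 / 25.28 = 9.889
[HCl]_stock = 0.2691 × 9.889 = 2.661 mol/L

2.661 mol/L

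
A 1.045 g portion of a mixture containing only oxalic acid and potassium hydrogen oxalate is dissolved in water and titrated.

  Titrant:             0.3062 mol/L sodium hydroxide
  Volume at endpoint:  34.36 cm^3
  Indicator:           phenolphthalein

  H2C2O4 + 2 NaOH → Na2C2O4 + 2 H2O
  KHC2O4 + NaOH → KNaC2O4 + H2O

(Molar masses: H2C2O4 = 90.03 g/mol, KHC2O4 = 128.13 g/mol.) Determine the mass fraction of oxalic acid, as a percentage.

n(NaOH) = 0.03436 × 0.3062 = 0.01052 mol
Let x = n(H2C2O4), y = n(KHC2O4).
Titrant: 2x + 1y = 0.01052;  mass: 90.03x + 128.13y = 1.045
Solving, x = 1.823 × 10^-3 mol, y = 6.875 × 10^-3 mol
mass of H2C2O4 = 1.823 × 10^-3 × 90.03 = 0.1641 g
% H2C2O4 = 0.1641 / 1.045 × 100 = 15.71 %

15.71 %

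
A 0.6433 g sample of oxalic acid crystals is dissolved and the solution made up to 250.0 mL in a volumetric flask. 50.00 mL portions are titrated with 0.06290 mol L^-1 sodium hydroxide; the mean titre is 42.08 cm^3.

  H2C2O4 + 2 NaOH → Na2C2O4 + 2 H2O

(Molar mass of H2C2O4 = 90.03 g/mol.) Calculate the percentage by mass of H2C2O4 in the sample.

92.61 %

n(NaOH) per titration = 0.04208 × 0.06290 = 2.647 × 10^-3 mol
From the 1:2 ratio, n(H2C2O4) in each aliquot = 1/2 × 2.647 × 10^-3 = 1.323 × 10^-3 mol
n(H2C2O4) in the whole flask = 1.323 × 10^-3 × 250.0/50.00 = 6.617 × 10^-3 mol
mass of H2C2O4 = 6.617 × 10^-3 × 90.03 = 0.5957 g
% H2C2O4 = 0.5957 / 0.6433 × 100 = 92.61 %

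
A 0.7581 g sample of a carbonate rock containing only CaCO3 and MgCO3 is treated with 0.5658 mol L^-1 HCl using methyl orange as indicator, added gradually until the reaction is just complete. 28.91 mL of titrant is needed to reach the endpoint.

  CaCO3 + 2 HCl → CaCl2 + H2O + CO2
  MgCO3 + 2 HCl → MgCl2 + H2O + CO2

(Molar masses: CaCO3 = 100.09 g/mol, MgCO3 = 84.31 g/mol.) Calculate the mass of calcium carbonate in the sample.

n(HCl) = 0.02891 × 0.5658 = 0.01636 mol
Let x = n(CaCO3), y = n(MgCO3).
Titrant: 2x + 2y = 0.01636;  mass: 100.09x + 84.31y = 0.7581
Solving, x = 4.345 × 10^-3 mol, y = 3.834 × 10^-3 mol
mass of CaCO3 = 4.345 × 10^-3 × 100.09 = 0.4349 g

0.4349 g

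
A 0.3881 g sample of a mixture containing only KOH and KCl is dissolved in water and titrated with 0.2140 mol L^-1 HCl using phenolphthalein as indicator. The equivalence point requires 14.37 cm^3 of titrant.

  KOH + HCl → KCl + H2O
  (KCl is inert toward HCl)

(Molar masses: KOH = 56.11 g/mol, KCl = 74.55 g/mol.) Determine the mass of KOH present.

n(HCl) = 0.01437 × 0.2140 = 3.075 × 10^-3 mol
Let x = n(KOH), y = n(KCl).
Titrant: 1x = 3.075 × 10^-3;  mass: 56.11x + 74.55y = 0.3881
Solving, x = 3.075 × 10^-3 mol, y = 2.891 × 10^-3 mol
mass of KOH = 3.075 × 10^-3 × 56.11 = 0.1725 g

0.1725 g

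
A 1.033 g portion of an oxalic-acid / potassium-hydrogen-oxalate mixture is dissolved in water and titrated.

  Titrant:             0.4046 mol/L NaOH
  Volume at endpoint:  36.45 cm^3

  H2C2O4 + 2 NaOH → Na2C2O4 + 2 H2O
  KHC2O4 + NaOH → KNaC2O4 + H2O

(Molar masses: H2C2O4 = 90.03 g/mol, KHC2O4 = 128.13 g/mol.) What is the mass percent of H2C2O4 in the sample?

44.91 %

n(NaOH) = 0.03645 × 0.4046 = 0.01475 mol
Let x = n(H2C2O4), y = n(KHC2O4).
Titrant: 2x + 1y = 0.01475;  mass: 90.03x + 128.13y = 1.033
Solving, x = 5.153 × 10^-3 mol, y = 4.441 × 10^-3 mol
mass of H2C2O4 = 5.153 × 10^-3 × 90.03 = 0.4639 g
% H2C2O4 = 0.4639 / 1.033 × 100 = 44.91 %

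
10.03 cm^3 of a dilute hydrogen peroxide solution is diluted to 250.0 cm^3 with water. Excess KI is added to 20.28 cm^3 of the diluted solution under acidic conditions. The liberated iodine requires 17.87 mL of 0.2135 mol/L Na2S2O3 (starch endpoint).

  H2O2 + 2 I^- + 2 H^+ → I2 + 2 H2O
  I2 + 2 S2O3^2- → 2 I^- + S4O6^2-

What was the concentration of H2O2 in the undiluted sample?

n(S2O3^2-) = 0.01787 × 0.2135 = 3.815 × 10^-3 mol
n(I2) = n(S2O3^2-)/2 = 1.908 × 10^-3 mol
n(H2O2) in the aliquot = 1.908 × 10^-3 mol (1:1 ratio)
[H2O2]_dilute = 1.908 × 10^-3 / 0.02028 = 0.09406 mol/L
[H2O2]_original = 0.09406 × 250.0/10.03 = 2.345 mol/L

2.345 mol/L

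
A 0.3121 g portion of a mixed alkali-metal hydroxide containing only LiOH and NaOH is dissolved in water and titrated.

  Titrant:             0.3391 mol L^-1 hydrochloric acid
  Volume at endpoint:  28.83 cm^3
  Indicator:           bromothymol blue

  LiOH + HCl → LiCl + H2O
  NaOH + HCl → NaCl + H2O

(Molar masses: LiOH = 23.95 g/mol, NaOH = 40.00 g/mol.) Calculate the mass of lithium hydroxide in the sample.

0.1178 g

n(HCl) = 0.02883 × 0.3391 = 9.776 × 10^-3 mol
Let x = n(LiOH), y = n(NaOH).
Titrant: 1x + 1y = 9.776 × 10^-3;  mass: 23.95x + 40.00y = 0.3121
Solving, x = 4.919 × 10^-3 mol, y = 4.857 × 10^-3 mol
mass of LiOH = 4.919 × 10^-3 × 23.95 = 0.1178 g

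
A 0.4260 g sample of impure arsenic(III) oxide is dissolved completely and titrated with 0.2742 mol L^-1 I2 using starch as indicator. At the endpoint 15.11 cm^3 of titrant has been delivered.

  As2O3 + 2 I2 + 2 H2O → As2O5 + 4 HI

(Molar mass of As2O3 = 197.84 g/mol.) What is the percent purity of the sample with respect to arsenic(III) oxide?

96.21 %

n(I2) = 0.01511 L × 0.2742 mol/L = 4.143 × 10^-3 mol
From the 1:2 ratio, n(As2O3) = 1/2 × 4.143 × 10^-3 = 2.072 × 10^-3 mol
mass of As2O3 = 2.072 × 10^-3 × 197.84 g/mol = 0.4098 g
% As2O3 = 0.4098 / 0.4260 × 100 = 96.21 %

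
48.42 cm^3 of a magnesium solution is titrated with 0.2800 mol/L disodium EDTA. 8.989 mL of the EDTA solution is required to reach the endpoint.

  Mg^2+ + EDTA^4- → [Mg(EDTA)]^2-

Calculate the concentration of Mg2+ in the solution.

0.05198 mol/L

n(EDTA) = 0.008989 L × 0.2800 mol/L = 2.517 × 10^-3 mol
n(Mg2+) = 2.517 × 10^-3 mol (1:1 mole ratio)
[Mg2+] = 2.517 × 10^-3 mol / 0.04842 L = 0.05198 mol/L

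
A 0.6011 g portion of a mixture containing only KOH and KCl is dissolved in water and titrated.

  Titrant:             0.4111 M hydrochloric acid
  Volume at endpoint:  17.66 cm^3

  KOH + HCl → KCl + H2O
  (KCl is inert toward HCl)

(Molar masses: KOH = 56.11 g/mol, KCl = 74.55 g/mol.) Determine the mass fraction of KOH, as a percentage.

67.77 %

n(HCl) = 0.01766 × 0.4111 = 7.260 × 10^-3 mol
Let x = n(KOH), y = n(KCl).
Titrant: 1x = 7.260 × 10^-3;  mass: 56.11x + 74.55y = 0.6011
Solving, x = 7.260 × 10^-3 mol, y = 2.599 × 10^-3 mol
mass of KOH = 7.260 × 10^-3 × 56.11 = 0.4074 g
% KOH = 0.4074 / 0.6011 × 100 = 67.77 %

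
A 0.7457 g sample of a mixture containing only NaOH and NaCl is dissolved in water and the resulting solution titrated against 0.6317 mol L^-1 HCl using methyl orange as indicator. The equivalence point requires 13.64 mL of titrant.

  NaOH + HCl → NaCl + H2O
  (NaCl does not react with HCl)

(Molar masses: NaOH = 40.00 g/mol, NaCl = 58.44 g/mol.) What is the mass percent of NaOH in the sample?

n(HCl) = 0.01364 × 0.6317 = 8.616 × 10^-3 mol
Let x = n(NaOH), y = n(NaCl).
Titrant: 1x = 8.616 × 10^-3;  mass: 40.00x + 58.44y = 0.7457
Solving, x = 8.616 × 10^-3 mol, y = 6.862 × 10^-3 mol
mass of NaOH = 8.616 × 10^-3 × 40.00 = 0.3447 g
% NaOH = 0.3447 / 0.7457 × 100 = 46.22 %

46.22 %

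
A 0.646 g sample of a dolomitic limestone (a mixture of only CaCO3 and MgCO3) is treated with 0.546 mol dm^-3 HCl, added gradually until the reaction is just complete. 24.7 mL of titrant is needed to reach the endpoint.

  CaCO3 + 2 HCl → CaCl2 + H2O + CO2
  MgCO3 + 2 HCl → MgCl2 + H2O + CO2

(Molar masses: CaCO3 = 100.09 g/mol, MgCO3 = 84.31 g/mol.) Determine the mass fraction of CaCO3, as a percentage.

n(HCl) = 0.0247 × 0.546 = 0.0135 mol
Let x = n(CaCO3), y = n(MgCO3).
Titrant: 2x + 2y = 0.0135;  mass: 100.09x + 84.31y = 0.646
Solving, x = 4.91 × 10^-3 mol, y = 1.83 × 10^-3 mol
mass of CaCO3 = 4.91 × 10^-3 × 100.09 = 0.492 g
% CaCO3 = 0.492 / 0.646 × 100 = 76.1 %

76.1 %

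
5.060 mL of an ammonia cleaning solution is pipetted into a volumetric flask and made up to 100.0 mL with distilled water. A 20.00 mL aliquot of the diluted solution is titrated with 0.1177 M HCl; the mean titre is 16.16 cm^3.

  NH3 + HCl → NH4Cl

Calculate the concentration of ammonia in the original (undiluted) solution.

n(HCl) = 0.01616 × 0.1177 = 1.902 × 10^-3 mol
n(NH3) in the aliquot = 1.902 × 10^-3 mol (1:1 ratio)
[NH3]_dilute = 1.902 × 10^-3 / 0.02000 = 0.09510 mol/L
Dilution factor = 100.0 / 5.060 = 19.76
[NH3]_stock = 0.09510 × 19.76 = 1.879 mol/L

1.879 M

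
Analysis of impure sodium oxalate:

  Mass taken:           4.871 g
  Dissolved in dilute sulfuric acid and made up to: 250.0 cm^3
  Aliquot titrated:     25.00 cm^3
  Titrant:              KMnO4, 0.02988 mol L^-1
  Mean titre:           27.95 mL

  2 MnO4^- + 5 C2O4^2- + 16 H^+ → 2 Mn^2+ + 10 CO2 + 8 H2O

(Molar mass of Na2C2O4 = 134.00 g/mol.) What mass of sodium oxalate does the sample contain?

2.798 g

n(KMnO4) per titration = 0.02795 × 0.02988 = 8.351 × 10^-4 mol
From the 5:2 ratio, n(Na2C2O4) in each aliquot = 5/2 × 8.351 × 10^-4 = 2.088 × 10^-3 mol
n(Na2C2O4) in the whole flask = 2.088 × 10^-3 × 250.0/25.00 = 0.02088 mol
mass of Na2C2O4 = 0.02088 × 134.00 = 2.798 g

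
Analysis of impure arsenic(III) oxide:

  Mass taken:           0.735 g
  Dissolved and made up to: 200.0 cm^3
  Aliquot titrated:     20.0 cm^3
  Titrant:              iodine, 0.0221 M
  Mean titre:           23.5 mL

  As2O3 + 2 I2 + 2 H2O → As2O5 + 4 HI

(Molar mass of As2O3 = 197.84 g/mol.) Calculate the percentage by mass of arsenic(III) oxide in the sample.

n(I2) per titration = 0.0235 × 0.0221 = 5.19 × 10^-4 mol
From the 1:2 ratio, n(As2O3) in each aliquot = 1/2 × 5.19 × 10^-4 = 2.60 × 10^-4 mol
n(As2O3) in the whole flask = 2.60 × 10^-4 × 200.0/20.0 = 2.60 × 10^-3 mol
mass of As2O3 = 2.60 × 10^-3 × 197.84 = 0.514 g
% As2O3 = 0.514 / 0.735 × 100 = 69.9 %

69.9 %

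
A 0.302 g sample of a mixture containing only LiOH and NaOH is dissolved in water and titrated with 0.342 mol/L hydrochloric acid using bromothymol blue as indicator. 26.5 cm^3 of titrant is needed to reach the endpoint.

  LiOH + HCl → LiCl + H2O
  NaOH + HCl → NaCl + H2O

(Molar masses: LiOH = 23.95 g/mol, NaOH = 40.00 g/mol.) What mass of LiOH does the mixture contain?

n(HCl) = 0.0265 × 0.342 = 9.06 × 10^-3 mol
Let x = n(LiOH), y = n(NaOH).
Titrant: 1x + 1y = 9.06 × 10^-3;  mass: 23.95x + 40.00y = 0.302
Solving, x = 3.77 × 10^-3 mol, y = 5.29 × 10^-3 mol
mass of LiOH = 3.77 × 10^-3 × 23.95 = 0.0903 g

0.0903 g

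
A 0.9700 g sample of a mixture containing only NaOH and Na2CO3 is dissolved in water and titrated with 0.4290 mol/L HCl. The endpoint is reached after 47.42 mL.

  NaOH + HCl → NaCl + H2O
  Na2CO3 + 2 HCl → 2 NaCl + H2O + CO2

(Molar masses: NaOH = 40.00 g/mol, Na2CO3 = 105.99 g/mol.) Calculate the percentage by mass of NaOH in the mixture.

34.30 %

n(HCl) = 0.04742 × 0.4290 = 0.02034 mol
Let x = n(NaOH), y = n(Na2CO3).
Titrant: 1x + 2y = 0.02034;  mass: 40.00x + 105.99y = 0.9700
Solving, x = 8.318 × 10^-3 mol, y = 6.013 × 10^-3 mol
mass of NaOH = 8.318 × 10^-3 × 40.00 = 0.3327 g
% NaOH = 0.3327 / 0.9700 × 100 = 34.30 %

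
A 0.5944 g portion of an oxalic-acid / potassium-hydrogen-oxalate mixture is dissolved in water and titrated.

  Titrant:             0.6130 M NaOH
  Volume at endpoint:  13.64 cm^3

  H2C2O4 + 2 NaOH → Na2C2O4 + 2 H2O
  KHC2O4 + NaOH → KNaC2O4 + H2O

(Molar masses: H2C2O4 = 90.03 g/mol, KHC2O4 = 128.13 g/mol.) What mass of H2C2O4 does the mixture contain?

n(NaOH) = 0.01364 × 0.6130 = 8.361 × 10^-3 mol
Let x = n(H2C2O4), y = n(KHC2O4).
Titrant: 2x + 1y = 8.361 × 10^-3;  mass: 90.03x + 128.13y = 0.5944
Solving, x = 2.869 × 10^-3 mol, y = 2.623 × 10^-3 mol
mass of H2C2O4 = 2.869 × 10^-3 × 90.03 = 0.2583 g

0.2583 g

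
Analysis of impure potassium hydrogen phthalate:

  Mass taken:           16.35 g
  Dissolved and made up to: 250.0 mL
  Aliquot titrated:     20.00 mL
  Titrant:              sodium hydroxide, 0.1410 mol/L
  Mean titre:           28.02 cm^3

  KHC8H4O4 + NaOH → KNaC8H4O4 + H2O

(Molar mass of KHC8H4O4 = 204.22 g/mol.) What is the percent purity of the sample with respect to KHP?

61.68 %

n(NaOH) per titration = 0.02802 × 0.1410 = 3.951 × 10^-3 mol
n(KHC8H4O4) in each aliquot = 3.951 × 10^-3 mol (1:1 ratio)
n(KHC8H4O4) in the whole flask = 3.951 × 10^-3 × 250.0/20.00 = 0.04939 mol
mass of KHC8H4O4 = 0.04939 × 204.22 = 10.09 g
% KHC8H4O4 = 10.09 / 16.35 × 100 = 61.68 %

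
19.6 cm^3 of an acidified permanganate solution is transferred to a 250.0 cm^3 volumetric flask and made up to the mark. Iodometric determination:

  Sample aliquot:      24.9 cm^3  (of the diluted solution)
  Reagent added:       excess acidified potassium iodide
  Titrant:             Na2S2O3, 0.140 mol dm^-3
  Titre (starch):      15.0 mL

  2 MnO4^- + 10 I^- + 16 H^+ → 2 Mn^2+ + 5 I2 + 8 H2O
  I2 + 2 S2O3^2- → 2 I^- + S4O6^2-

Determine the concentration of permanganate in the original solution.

n(S2O3^2-) = 0.0150 × 0.140 = 2.10 × 10^-3 mol
n(I2) = n(S2O3^2-)/2 = 1.05 × 10^-3 mol
From the 2:5 ratio, n(MnO4^-) in the aliquot = 2/5 × 1.05 × 10^-3 = 4.20 × 10^-4 mol
[MnO4^-]_dilute = 4.20 × 10^-4 / 0.0249 = 0.0169 mol/L
[MnO4^-]_original = 0.0169 × 250.0/19.6 = 0.215 mol/L

0.215 mol/L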